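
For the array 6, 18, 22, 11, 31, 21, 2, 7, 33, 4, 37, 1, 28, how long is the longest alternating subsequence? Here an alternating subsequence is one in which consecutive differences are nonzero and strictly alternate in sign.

10

Track the best alternating length ending on an up-step vs a down-step at each position: up/down = 1/1, 2/1, 2/1, 2/3, 4/1, 4/5, 1/5, 6/5, 6/1, 6/7, 8/1, 1/9, 10/9.
The maximum over both is 10; one such subsequence is 6, 18, 11, 31, 2, 7, 4, 37, 1, 28.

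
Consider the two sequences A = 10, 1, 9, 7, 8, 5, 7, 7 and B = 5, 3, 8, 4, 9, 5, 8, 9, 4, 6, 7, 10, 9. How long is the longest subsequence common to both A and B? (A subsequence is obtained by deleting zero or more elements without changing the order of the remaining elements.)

3

A longest common subsequence is 9, 8, 7 (length 3); the LCS DP confirms no longer common subsequence exists.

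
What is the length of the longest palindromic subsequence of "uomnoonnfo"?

6

Using dp[i][j] = 2 + dp[i+1][j−1] if the ends match, else max(dp[i+1][j], dp[i][j−1]):
dp[1][10] = 6. A witness is onoono at positions 2,4,5,6,8,10.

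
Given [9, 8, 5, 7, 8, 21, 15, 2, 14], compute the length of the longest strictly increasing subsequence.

Let dp[i] be the longest increasing subsequence ending at position i. Then dp = [1, 1, 1, 2, 3, 4, 4, 1, 4].
The maximum is 4; one witness is 5, 7, 8, 21 at positions 3,4,5,6.

4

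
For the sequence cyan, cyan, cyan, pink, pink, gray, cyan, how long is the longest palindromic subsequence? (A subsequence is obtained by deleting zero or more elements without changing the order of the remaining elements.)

Using dp[i][j] = 2 + dp[i+1][j−1] if the ends match, else max(dp[i+1][j], dp[i][j−1]):
dp[1][7] = 4. A witness is cyan pink pink cyan at positions 1,4,5,7.

4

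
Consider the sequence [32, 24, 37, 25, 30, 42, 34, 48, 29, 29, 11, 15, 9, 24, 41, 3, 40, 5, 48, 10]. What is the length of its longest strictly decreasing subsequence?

Let dp[i] be the longest decreasing subsequence ending at position i. Then dp = [1, 2, 1, 2, 2, 1, 2, 1, 3, 3, 4, 4, 5, 4, 2, 6, 3, 6, 1, 5].
The maximum is 6; one witness is 32, 30, 29, 11, 9, 3 at positions 1,5,9,11,13,16.

6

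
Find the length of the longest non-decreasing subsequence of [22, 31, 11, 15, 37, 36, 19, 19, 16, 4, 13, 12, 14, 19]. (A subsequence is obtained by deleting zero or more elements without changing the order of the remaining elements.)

Scanning left to right, the best length ending at each element is: 22→1, 31→2, 11→1, 15→2, 37→3, 36→3, 19→3, 19→4, 16→3, 4→1, 13→2, 12→2, 14→3, 19→5.
So the longest non-decreasing subsequence has length 5, e.g. 11, 15, 19, 19, 19.

5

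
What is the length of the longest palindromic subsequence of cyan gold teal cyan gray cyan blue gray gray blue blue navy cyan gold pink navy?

8

One longest palindromic subsequence is gold cyan blue gray gray blue cyan gold (positions 2,4,7,8,9,11,13,14); it reads the same forward and backward, and the interval DP gives dp[1][16] = 8.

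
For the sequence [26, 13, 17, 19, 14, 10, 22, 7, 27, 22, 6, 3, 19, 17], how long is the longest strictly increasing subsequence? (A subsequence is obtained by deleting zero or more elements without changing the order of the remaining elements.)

Scanning left to right, the best length ending at each element is: 26→1, 13→1, 17→2, 19→3, 14→2, 10→1, 22→4, 7→1, 27→5, 22→4, 6→1, 3→1, 19→3, 17→3.
So the longest increasing subsequence has length 5, e.g. 13, 17, 19, 22, 27.

5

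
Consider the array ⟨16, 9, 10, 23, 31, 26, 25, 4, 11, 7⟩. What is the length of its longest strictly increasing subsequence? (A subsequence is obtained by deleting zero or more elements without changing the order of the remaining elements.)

One longest increasing subsequence is 9, 10, 23, 31 (positions 2,3,4,5), of length 4; no longer one exists.

4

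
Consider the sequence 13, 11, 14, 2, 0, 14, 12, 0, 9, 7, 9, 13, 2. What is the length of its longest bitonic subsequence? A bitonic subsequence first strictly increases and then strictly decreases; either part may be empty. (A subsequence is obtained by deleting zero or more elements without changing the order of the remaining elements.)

6

One longest bitonic subsequence is 13, 14, 12, 9, 7, 2 (positions 1,3,7,9,10,13): it rises to 14 then falls. Length 6 is optimal.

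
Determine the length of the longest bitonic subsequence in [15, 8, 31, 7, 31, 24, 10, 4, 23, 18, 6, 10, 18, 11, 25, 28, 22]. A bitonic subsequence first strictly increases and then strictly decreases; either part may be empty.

7

Let inc[i] be the LIS ending at i and dec[i] the longest strictly decreasing subsequence starting at i. inc = [1, 1, 2, 1, 2, 2, 2, 1, 3, 3, 2, 3, 4, 4, 5, 6, 5], dec = [4, 3, 5, 2, 5, 4, 2, 1, 3, 2, 1, 1, 2, 1, 2, 2, 1].
max_i inc[i]+dec[i]−1 = 7, with one witness 4, 6, 10, 18, 25, 28, 22.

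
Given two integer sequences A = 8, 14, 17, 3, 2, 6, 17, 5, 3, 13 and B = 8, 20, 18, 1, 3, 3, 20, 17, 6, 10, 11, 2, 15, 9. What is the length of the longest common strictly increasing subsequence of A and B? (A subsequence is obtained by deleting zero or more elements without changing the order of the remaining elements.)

2

A longest common strictly increasing subsequence is 8, 17 (length 2); it appears in order in both A and B, and no longer such subsequence exists.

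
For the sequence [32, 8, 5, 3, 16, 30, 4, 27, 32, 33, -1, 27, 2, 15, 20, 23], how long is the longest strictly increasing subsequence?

5

Let dp[i] be the longest increasing subsequence ending at position i. Then dp = [1, 1, 1, 1, 2, 3, 2, 3, 4, 5, 1, 3, 2, 3, 4, 5].
The maximum is 5; one witness is 8, 16, 30, 32, 33 at positions 2,5,6,9,10.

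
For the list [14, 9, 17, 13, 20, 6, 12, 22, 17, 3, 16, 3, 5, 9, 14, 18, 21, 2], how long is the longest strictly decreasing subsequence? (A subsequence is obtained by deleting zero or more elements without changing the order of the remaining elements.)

Let dp[i] be the longest decreasing subsequence ending at position i. Then dp = [1, 2, 1, 2, 1, 3, 3, 1, 2, 4, 3, 4, 4, 4, 4, 2, 2, 5].
The maximum is 5; one witness is 14, 9, 6, 3, 2 at positions 1,2,6,10,18.

5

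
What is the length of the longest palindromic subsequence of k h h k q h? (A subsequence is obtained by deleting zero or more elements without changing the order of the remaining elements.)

One longest palindromic subsequence is khhk (positions 1,2,3,4); it reads the same forward and backward, and the interval DP gives dp[1][6] = 4.

4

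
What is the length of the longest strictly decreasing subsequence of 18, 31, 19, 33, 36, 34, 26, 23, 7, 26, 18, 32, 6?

6

Let dp[i] be the longest decreasing subsequence ending at position i. Then dp = [1, 1, 2, 1, 1, 2, 3, 4, 5, 3, 5, 3, 6].
The maximum is 6; one witness is 36, 34, 26, 23, 7, 6 at positions 5,6,7,8,9,13.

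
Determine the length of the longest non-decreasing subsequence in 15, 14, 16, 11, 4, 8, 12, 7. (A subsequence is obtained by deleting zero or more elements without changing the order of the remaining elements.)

3

Scanning left to right, the best length ending at each element is: 15→1, 14→1, 16→2, 11→1, 4→1, 8→2, 12→3, 7→2.
So the longest non-decreasing subsequence has length 3, e.g. 4, 8, 12.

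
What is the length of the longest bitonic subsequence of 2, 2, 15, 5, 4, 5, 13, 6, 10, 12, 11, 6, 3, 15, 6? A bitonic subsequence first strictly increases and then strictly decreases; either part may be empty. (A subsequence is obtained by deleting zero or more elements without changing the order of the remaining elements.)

9

Let inc[i] be the LIS ending at i and dec[i] the longest strictly decreasing subsequence starting at i. inc = [1, 1, 2, 2, 2, 3, 4, 4, 5, 6, 6, 4, 2, 7, 4], dec = [1, 1, 6, 3, 2, 2, 5, 2, 3, 4, 3, 2, 1, 2, 1].
max_i inc[i]+dec[i]−1 = 9, with one witness 2, 4, 5, 6, 10, 12, 11, 6, 3.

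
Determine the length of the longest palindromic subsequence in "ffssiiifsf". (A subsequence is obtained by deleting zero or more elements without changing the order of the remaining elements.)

7

One longest palindromic subsequence is fsiiisf (positions 1,3,5,6,7,9,10); it reads the same forward and backward, and the interval DP gives dp[1][10] = 7.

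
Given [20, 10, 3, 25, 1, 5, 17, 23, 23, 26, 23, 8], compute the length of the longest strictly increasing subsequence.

5

Let dp[i] be the longest increasing subsequence ending at position i. Then dp = [1, 1, 1, 2, 1, 2, 3, 4, 4, 5, 4, 3].
The maximum is 5; one witness is 3, 5, 17, 23, 26 at positions 3,6,7,8,10.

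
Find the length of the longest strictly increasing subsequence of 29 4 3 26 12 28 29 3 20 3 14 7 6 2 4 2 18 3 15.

One longest increasing subsequence is 4, 26, 28, 29 (positions 2,4,6,7), of length 4; no longer one exists.

4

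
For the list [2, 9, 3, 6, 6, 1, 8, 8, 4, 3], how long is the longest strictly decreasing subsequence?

4

One longest decreasing subsequence is 9, 6, 4, 3 (positions 2,4,9,10), of length 4; no longer one exists.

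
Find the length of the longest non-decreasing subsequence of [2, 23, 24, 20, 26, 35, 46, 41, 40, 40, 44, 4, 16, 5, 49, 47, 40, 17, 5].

9

One longest non-decreasing subsequence is 2, 23, 24, 26, 35, 40, 40, 44, 49 (positions 1,2,3,5,6,9,10,11,15), of length 9; no longer one exists.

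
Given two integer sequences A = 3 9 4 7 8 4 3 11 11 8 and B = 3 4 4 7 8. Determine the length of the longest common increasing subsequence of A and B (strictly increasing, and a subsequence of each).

4

For each value that appears in both, track the longest common increasing run ending there.
The best achievable length is 4; one witness is 3, 4, 7, 8 (A-positions 1,3,4,5, B-positions 1,2,4,5).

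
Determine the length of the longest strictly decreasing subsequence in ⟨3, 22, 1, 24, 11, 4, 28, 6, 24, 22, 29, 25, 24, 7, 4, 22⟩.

5

Scanning left to right, the best length ending at each element is: 3→1, 22→1, 1→2, 24→1, 11→2, 4→3, 28→1, 6→3, 24→2, 22→3, 29→1, 25→2, 24→3, 7→4, 4→5, 22→4.
So the longest decreasing subsequence has length 5, e.g. 28, 24, 22, 7, 4.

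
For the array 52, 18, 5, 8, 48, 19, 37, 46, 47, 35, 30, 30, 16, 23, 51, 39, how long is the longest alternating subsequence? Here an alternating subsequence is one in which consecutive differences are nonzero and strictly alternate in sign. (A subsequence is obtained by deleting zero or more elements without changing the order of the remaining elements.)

8

Track the best alternating length ending on an up-step vs a down-step at each position: up/down = 1/1, 1/2, 1/2, 3/2, 3/2, 3/4, 5/4, 5/4, 5/4, 5/6, 5/6, 5/6, 3/6, 7/6, 7/2, 7/8.
The maximum over both is 8; one such subsequence is 52, 18, 48, 19, 37, 35, 51, 39.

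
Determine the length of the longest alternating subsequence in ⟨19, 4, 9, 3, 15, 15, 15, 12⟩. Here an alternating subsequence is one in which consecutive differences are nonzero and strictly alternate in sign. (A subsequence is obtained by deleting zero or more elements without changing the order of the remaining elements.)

Track the best alternating length ending on an up-step vs a down-step at each position: up/down = 1/1, 1/2, 3/2, 1/4, 5/2, 5/2, 5/2, 5/6.
The maximum over both is 6; one such subsequence is 19, 4, 9, 3, 15, 12.

6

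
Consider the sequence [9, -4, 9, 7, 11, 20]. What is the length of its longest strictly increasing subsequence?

4

Scanning left to right, the best length ending at each element is: 9→1, -4→1, 9→2, 7→2, 11→3, 20→4.
So the longest increasing subsequence has length 4, e.g. -4, 9, 11, 20.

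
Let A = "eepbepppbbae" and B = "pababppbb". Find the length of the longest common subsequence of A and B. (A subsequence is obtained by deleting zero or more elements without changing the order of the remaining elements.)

6

A longest common subsequence is pbppbb (length 6); the LCS DP confirms no longer common subsequence exists.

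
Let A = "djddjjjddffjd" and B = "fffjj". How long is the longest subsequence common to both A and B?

A longest common subsequence is ffj (length 3); the LCS DP confirms no longer common subsequence exists.

3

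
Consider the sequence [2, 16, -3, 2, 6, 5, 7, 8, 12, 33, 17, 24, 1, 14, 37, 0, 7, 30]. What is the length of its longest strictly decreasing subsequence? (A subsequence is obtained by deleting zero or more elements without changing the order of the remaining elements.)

Let dp[i] be the longest decreasing subsequence ending at position i. Then dp = [1, 1, 2, 2, 2, 3, 2, 2, 2, 1, 2, 2, 4, 3, 1, 5, 4, 2].
The maximum is 5; one witness is 16, 6, 5, 1, 0 at positions 2,5,6,13,16.

5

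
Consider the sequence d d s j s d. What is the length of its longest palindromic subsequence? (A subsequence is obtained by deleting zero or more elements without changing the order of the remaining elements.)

One longest palindromic subsequence is dsjsd (positions 1,3,4,5,6); it reads the same forward and backward, and the interval DP gives dp[1][6] = 5.

5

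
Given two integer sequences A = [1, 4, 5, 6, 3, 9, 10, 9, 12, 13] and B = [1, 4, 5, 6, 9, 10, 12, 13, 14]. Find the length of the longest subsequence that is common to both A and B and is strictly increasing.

8

A longest common strictly increasing subsequence is 1, 4, 5, 6, 9, 10, 12, 13 (length 8); it appears in order in both A and B, and no longer such subsequence exists.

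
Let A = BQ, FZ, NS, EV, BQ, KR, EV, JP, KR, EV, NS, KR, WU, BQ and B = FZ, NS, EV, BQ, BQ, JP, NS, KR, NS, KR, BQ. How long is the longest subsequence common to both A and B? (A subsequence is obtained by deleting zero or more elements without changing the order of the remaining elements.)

9

Backtracking the LCS table gives one alignment: FZ (A2,B1) → NS (A3,B2) → EV (A4,B3) → BQ (A5,B5) → JP (A8,B6) → KR (A9,B8) → NS (A11,B9) → KR (A12,B10) → BQ (A14,B11).
So the longest common subsequence has length 9.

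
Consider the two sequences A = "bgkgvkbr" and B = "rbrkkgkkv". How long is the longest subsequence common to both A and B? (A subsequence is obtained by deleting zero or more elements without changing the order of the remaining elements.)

4

Backtracking the LCS table gives one alignment: b (A1,B2) → g (A2,B6) → k (A3,B8) → v (A5,B9).
So the longest common subsequence has length 4.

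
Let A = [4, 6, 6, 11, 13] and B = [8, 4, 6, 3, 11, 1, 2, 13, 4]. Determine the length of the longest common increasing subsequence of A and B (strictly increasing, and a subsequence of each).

4

For each value that appears in both, track the longest common increasing run ending there.
The best achievable length is 4; one witness is 4, 6, 11, 13 (A-positions 1,2,4,5, B-positions 2,3,5,8).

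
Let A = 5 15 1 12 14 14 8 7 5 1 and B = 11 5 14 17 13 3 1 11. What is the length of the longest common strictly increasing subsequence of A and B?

A longest common strictly increasing subsequence is 5, 14 (length 2); it appears in order in both A and B, and no longer such subsequence exists.

2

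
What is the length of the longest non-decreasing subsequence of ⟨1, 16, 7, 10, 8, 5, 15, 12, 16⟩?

5

One longest non-decreasing subsequence is 1, 7, 10, 15, 16 (positions 1,3,4,7,9), of length 5; no longer one exists.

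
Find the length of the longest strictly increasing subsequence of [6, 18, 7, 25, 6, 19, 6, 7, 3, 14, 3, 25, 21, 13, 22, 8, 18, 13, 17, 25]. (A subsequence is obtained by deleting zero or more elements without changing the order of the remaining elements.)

6

One longest increasing subsequence is 6, 18, 19, 21, 22, 25 (positions 1,2,6,13,15,20), of length 6; no longer one exists.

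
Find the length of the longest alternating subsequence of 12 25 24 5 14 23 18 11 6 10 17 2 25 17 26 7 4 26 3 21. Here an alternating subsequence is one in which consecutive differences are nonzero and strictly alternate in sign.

A longest alternating subsequence is 12, 25, 5, 14, 6, 10, 2, 25, 17, 26, 7, 26, 3, 21 (positions 1,2,4,5,9,10,12,13,14,15,16,18,19,20); its 13 consecutive differences strictly alternate in sign, and length 14 is optimal.

14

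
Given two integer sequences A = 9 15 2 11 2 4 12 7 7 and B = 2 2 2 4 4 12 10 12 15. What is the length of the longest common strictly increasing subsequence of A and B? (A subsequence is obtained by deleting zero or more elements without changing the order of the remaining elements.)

A longest common strictly increasing subsequence is 2, 4, 12 (length 3); it appears in order in both A and B, and no longer such subsequence exists.

3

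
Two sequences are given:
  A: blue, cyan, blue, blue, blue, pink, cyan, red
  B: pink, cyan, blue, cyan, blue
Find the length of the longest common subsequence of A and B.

A longest common subsequence is blue, cyan, blue (length 3); the LCS DP confirms no longer common subsequence exists.

3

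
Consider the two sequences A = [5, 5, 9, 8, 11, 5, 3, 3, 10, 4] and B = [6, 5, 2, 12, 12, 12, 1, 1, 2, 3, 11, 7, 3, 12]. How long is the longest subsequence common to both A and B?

3

A longest common subsequence is 5, 11, 3 (length 3); the LCS DP confirms no longer common subsequence exists.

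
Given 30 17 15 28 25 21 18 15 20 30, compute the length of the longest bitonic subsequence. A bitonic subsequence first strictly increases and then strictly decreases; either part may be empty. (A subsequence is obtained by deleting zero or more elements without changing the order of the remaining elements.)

One longest bitonic subsequence is 30, 28, 25, 21, 18, 15 (positions 1,4,5,6,7,8): it rises to 30 then falls. Length 6 is optimal.

6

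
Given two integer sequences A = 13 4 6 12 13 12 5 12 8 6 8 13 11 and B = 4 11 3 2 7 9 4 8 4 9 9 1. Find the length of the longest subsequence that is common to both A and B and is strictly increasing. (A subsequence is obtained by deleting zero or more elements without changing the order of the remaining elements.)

For each value that appears in both, track the longest common increasing run ending there.
The best achievable length is 2; one witness is 4, 11 (A-positions 2,13, B-positions 1,2).

2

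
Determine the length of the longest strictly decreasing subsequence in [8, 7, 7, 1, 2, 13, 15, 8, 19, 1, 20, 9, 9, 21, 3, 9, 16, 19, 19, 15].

Let dp[i] be the longest decreasing subsequence ending at position i. Then dp = [1, 2, 2, 3, 3, 1, 1, 2, 1, 4, 1, 2, 2, 1, 3, 2, 2, 2, 2, 3].
The maximum is 4; one witness is 8, 7, 2, 1 at positions 1,2,5,10.

4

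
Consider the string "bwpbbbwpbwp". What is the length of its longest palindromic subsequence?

One longest palindromic subsequence is wpbbbpw (positions 2,3,4,5,6,8,10); it reads the same forward and backward, and the interval DP gives dp[1][11] = 7.

7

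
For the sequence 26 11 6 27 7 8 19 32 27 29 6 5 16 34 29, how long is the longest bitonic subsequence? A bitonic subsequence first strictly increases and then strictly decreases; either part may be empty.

8

Let inc[i] be the LIS ending at i and dec[i] the longest strictly decreasing subsequence starting at i. inc = [1, 1, 1, 2, 2, 3, 4, 5, 5, 6, 1, 1, 4, 7, 6], dec = [5, 4, 2, 4, 3, 3, 3, 4, 3, 3, 2, 1, 1, 2, 1].
max_i inc[i]+dec[i]−1 = 8, with one witness 6, 7, 8, 19, 32, 29, 6, 5.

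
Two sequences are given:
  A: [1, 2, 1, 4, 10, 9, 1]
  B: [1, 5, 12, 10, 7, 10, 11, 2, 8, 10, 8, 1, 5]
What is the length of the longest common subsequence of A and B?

4

Backtracking the LCS table gives one alignment: 1 (A1,B1) → 2 (A2,B8) → 10 (A5,B10) → 1 (A7,B12).
So the longest common subsequence has length 4.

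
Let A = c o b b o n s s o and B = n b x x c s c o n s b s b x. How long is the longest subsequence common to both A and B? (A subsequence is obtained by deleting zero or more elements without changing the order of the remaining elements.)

Backtracking the LCS table gives one alignment: c (A1,B7) → o (A5,B8) → n (A6,B9) → s (A7,B10) → s (A8,B12).
So the longest common subsequence has length 5.

5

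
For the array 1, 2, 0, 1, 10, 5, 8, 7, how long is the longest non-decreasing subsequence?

Scanning left to right, the best length ending at each element is: 1→1, 2→2, 0→1, 1→2, 10→3, 5→3, 8→4, 7→4.
So the longest non-decreasing subsequence has length 4, e.g. 1, 2, 5, 8.

4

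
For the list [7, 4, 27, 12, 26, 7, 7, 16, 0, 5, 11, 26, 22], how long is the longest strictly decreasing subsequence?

4

Scanning left to right, the best length ending at each element is: 7→1, 4→2, 27→1, 12→2, 26→2, 7→3, 7→3, 16→3, 0→4, 5→4, 11→4, 26→2, 22→3.
So the longest decreasing subsequence has length 4, e.g. 27, 12, 7, 0.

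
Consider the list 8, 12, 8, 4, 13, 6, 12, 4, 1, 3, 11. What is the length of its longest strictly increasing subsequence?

3

One longest increasing subsequence is 8, 12, 13 (positions 1,2,5), of length 3; no longer one exists.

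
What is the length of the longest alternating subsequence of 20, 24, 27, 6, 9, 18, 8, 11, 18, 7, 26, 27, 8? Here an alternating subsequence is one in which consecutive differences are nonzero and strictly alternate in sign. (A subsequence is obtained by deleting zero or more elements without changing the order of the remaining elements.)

A longest alternating subsequence is 20, 24, 6, 9, 8, 11, 7, 26, 8 (positions 1,2,4,5,7,8,10,11,13); its 8 consecutive differences strictly alternate in sign, and length 9 is optimal.

9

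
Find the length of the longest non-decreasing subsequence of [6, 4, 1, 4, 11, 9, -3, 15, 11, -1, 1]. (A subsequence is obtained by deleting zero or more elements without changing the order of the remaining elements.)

One longest non-decreasing subsequence is 4, 4, 11, 15 (positions 2,4,5,8), of length 4; no longer one exists.

4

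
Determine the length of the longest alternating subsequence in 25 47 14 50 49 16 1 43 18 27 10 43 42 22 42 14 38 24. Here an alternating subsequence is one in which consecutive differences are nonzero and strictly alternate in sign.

15

Track the best alternating length ending on an up-step vs a down-step at each position: up/down = 1/1, 2/1, 1/3, 4/1, 4/5, 4/5, 1/5, 6/5, 6/7, 8/7, 6/9, 10/5, 10/11, 10/11, 12/11, 10/13, 14/13, 14/15.
The maximum over both is 15; one such subsequence is 25, 47, 14, 50, 16, 43, 18, 27, 10, 43, 22, 42, 14, 38, 24.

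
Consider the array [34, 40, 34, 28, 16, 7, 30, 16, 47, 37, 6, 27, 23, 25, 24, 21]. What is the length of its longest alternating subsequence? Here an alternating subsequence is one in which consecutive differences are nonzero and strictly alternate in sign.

Track the best alternating length ending on an up-step vs a down-step at each position: up/down = 1/1, 2/1, 1/3, 1/3, 1/3, 1/3, 4/3, 4/5, 6/1, 6/7, 1/7, 8/7, 8/9, 10/9, 10/11, 8/11.
The maximum over both is 11; one such subsequence is 34, 40, 28, 30, 16, 47, 6, 27, 23, 25, 24.

11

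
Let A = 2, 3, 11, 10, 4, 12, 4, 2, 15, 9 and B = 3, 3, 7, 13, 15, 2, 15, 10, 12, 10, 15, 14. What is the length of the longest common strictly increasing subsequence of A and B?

4

A longest common strictly increasing subsequence is 3, 10, 12, 15 (length 4); it appears in order in both A and B, and no longer such subsequence exists.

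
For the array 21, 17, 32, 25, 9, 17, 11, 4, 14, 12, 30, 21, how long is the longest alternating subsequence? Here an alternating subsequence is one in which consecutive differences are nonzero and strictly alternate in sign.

Track the best alternating length ending on an up-step vs a down-step at each position: up/down = 1/1, 1/2, 3/1, 3/4, 1/4, 5/4, 5/6, 1/6, 7/6, 7/8, 9/4, 9/10.
The maximum over both is 10; one such subsequence is 21, 17, 32, 9, 17, 11, 14, 12, 30, 21.

10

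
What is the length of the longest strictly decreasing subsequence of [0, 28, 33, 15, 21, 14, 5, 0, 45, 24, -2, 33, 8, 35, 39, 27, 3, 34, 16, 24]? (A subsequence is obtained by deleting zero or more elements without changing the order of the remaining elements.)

One longest decreasing subsequence is 28, 15, 14, 5, 0, -2 (positions 2,4,6,7,8,11), of length 6; no longer one exists.

6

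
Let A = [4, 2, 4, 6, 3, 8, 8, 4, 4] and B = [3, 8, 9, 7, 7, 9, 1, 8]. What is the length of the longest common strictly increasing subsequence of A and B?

For each value that appears in both, track the longest common increasing run ending there.
The best achievable length is 2; one witness is 3, 8 (A-positions 5,6, B-positions 1,2).

2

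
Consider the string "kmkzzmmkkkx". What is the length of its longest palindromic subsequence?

6

One longest palindromic subsequence is kkmmkk (positions 1,3,6,7,9,10); it reads the same forward and backward, and the interval DP gives dp[1][11] = 6.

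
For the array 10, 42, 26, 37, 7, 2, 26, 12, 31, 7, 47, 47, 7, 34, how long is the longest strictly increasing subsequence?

One longest increasing subsequence is 10, 26, 37, 47 (positions 1,3,4,11), of length 4; no longer one exists.

4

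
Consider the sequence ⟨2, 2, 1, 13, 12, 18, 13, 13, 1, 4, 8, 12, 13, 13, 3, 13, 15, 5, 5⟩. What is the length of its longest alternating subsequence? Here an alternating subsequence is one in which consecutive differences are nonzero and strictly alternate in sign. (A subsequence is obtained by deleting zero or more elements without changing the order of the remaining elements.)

10

A longest alternating subsequence is 2, 1, 13, 12, 18, 1, 4, 3, 13, 5 (positions 1,3,4,5,6,9,10,15,16,18); its 9 consecutive differences strictly alternate in sign, and length 10 is optimal.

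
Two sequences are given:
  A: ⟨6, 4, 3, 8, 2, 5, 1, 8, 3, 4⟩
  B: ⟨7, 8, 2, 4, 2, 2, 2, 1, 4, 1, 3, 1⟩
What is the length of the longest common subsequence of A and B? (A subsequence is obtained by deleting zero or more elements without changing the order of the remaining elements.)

4

Backtracking the LCS table gives one alignment: 4 (A2,B4) → 2 (A5,B7) → 1 (A7,B10) → 3 (A9,B11).
So the longest common subsequence has length 4.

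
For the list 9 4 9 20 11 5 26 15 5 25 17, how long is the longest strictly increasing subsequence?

Scanning left to right, the best length ending at each element is: 9→1, 4→1, 9→2, 20→3, 11→3, 5→2, 26→4, 15→4, 5→2, 25→5, 17→5.
So the longest increasing subsequence has length 5, e.g. 4, 9, 11, 15, 25.

5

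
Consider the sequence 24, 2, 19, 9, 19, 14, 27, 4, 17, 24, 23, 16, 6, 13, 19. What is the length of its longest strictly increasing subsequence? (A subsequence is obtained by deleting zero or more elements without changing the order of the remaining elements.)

Let dp[i] be the longest increasing subsequence ending at position i. Then dp = [1, 1, 2, 2, 3, 3, 4, 2, 4, 5, 5, 4, 3, 4, 5].
The maximum is 5; one witness is 2, 9, 14, 17, 24 at positions 2,4,6,9,10.

5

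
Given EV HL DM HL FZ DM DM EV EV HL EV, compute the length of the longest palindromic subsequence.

7

Using dp[i][j] = 2 + dp[i+1][j−1] if the ends match, else max(dp[i+1][j], dp[i][j−1]):
dp[1][11] = 7. A witness is EV HL DM DM DM HL EV at positions 1,2,3,6,7,10,11.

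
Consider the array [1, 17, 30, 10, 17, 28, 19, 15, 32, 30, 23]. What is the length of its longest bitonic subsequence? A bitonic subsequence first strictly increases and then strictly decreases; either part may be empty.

7

One longest bitonic subsequence is 1, 10, 17, 28, 32, 30, 23 (positions 1,4,5,6,9,10,11): it rises to 32 then falls. Length 7 is optimal.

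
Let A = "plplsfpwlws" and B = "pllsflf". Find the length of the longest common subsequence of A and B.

6

A longest common subsequence is pllsfl (length 6); the LCS DP confirms no longer common subsequence exists.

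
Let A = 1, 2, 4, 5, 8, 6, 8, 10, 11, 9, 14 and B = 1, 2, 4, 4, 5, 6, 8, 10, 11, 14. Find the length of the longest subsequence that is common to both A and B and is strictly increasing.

9

A longest common strictly increasing subsequence is 1, 2, 4, 5, 6, 8, 10, 11, 14 (length 9); it appears in order in both A and B, and no longer such subsequence exists.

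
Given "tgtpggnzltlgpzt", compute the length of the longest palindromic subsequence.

9

One longest palindromic subsequence is tpgltlgpt (positions 1,4,5,9,10,11,12,13,15); it reads the same forward and backward, and the interval DP gives dp[1][15] = 9.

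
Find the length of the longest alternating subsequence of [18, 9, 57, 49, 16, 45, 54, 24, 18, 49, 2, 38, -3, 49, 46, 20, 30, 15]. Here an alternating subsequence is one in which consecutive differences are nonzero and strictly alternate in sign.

Track the best alternating length ending on an up-step vs a down-step at each position: up/down = 1/1, 1/2, 3/1, 3/4, 3/4, 5/4, 5/4, 5/6, 5/6, 7/6, 1/8, 9/8, 1/10, 11/6, 11/12, 11/12, 13/12, 11/14.
The maximum over both is 14; one such subsequence is 18, 9, 57, 16, 45, 24, 49, 2, 38, -3, 49, 20, 30, 15.

14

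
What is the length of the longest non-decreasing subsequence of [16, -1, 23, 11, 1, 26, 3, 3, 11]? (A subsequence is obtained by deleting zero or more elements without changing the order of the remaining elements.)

Let dp[i] be the longest non-decreasing subsequence ending at position i. Then dp = [1, 1, 2, 2, 2, 3, 3, 4, 5].
The maximum is 5; one witness is -1, 1, 3, 3, 11 at positions 2,5,7,8,9.

5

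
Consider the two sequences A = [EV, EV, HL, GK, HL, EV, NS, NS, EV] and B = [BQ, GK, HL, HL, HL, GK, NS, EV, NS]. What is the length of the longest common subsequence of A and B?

4

A longest common subsequence is HL, GK, EV, NS (length 4); the LCS DP confirms no longer common subsequence exists.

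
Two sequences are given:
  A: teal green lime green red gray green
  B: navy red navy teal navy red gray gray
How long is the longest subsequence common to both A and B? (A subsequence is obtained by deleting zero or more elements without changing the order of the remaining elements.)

A longest common subsequence is teal, red, gray (length 3); the LCS DP confirms no longer common subsequence exists.

3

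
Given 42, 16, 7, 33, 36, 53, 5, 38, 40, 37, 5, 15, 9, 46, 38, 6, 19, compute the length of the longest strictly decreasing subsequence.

6

One longest decreasing subsequence is 42, 38, 37, 15, 9, 6 (positions 1,8,10,12,13,16), of length 6; no longer one exists.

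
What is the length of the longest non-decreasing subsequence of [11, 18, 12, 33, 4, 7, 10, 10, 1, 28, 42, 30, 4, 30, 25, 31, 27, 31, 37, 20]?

10

One longest non-decreasing subsequence is 4, 7, 10, 10, 28, 30, 30, 31, 31, 37 (positions 5,6,7,8,10,12,14,16,18,19), of length 10; no longer one exists.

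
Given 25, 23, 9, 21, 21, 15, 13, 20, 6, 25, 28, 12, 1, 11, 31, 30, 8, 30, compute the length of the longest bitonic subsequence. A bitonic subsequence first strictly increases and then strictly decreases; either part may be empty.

Let inc[i] be the LIS ending at i and dec[i] the longest strictly decreasing subsequence starting at i. inc = [1, 1, 1, 2, 2, 2, 2, 3, 1, 4, 5, 2, 1, 2, 6, 6, 2, 6], dec = [8, 7, 3, 6, 6, 5, 4, 4, 2, 4, 4, 3, 1, 2, 3, 2, 1, 1].
max_i inc[i]+dec[i]−1 = 8, with one witness 25, 23, 21, 15, 13, 12, 11, 8.

8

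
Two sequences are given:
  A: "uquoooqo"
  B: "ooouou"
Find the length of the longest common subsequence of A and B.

A longest common subsequence is oooo (length 4); the LCS DP confirms no longer common subsequence exists.

4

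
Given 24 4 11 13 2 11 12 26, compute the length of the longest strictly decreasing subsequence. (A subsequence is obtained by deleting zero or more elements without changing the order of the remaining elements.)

Scanning left to right, the best length ending at each element is: 24→1, 4→2, 11→2, 13→2, 2→3, 11→3, 12→3, 26→1.
So the longest decreasing subsequence has length 3, e.g. 24, 4, 2.

3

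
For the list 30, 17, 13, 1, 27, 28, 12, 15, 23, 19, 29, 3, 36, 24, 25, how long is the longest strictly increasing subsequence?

Let dp[i] be the longest increasing subsequence ending at position i. Then dp = [1, 1, 1, 1, 2, 3, 2, 3, 4, 4, 5, 2, 6, 5, 6].
The maximum is 6; one witness is 1, 12, 15, 23, 29, 36 at positions 4,7,8,9,11,13.

6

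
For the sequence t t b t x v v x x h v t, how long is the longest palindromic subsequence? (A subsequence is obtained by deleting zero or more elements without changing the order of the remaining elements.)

One longest palindromic subsequence is tvxxvt (positions 1,6,8,9,11,12); it reads the same forward and backward, and the interval DP gives dp[1][12] = 6.

6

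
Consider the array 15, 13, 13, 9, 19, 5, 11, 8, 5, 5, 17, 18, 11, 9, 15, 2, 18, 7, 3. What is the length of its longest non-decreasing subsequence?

6

Scanning left to right, the best length ending at each element is: 15→1, 13→1, 13→2, 9→1, 19→3, 5→1, 11→2, 8→2, 5→2, 5→3, 17→4, 18→5, 11→4, 9→4, 15→5, 2→1, 18→6, 7→4, 3→2.
So the longest non-decreasing subsequence has length 6, e.g. 5, 5, 5, 17, 18, 18.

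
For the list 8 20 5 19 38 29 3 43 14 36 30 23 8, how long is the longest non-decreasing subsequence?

Scanning left to right, the best length ending at each element is: 8→1, 20→2, 5→1, 19→2, 38→3, 29→3, 3→1, 43→4, 14→2, 36→4, 30→4, 23→3, 8→2.
So the longest non-decreasing subsequence has length 4, e.g. 8, 20, 38, 43.

4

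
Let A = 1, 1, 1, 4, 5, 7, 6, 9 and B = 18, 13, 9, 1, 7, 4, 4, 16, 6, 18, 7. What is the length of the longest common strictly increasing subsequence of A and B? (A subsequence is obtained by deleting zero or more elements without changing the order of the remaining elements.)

A longest common strictly increasing subsequence is 1, 4, 6 (length 3); it appears in order in both A and B, and no longer such subsequence exists.

3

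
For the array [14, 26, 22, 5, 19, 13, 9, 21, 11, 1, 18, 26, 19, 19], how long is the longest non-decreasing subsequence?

6

One longest non-decreasing subsequence is 5, 9, 11, 18, 19, 19 (positions 4,7,9,11,13,14), of length 6; no longer one exists.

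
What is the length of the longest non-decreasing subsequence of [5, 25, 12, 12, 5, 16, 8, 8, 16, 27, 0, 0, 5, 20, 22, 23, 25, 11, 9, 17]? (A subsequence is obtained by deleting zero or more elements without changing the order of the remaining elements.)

9

Let dp[i] be the longest non-decreasing subsequence ending at position i. Then dp = [1, 2, 2, 3, 2, 4, 3, 4, 5, 6, 1, 2, 3, 6, 7, 8, 9, 5, 5, 6].
The maximum is 9; one witness is 5, 12, 12, 16, 16, 20, 22, 23, 25 at positions 1,3,4,6,9,14,15,16,17.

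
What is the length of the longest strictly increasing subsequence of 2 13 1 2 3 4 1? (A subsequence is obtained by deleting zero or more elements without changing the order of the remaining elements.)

Scanning left to right, the best length ending at each element is: 2→1, 13→2, 1→1, 2→2, 3→3, 4→4, 1→1.
So the longest increasing subsequence has length 4, e.g. 1, 2, 3, 4.

4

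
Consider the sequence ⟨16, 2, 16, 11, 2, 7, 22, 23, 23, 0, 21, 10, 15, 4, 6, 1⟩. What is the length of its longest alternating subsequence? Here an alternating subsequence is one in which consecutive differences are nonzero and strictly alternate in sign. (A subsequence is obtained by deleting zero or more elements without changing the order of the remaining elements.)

12

Track the best alternating length ending on an up-step vs a down-step at each position: up/down = 1/1, 1/2, 3/1, 3/4, 1/4, 5/4, 5/1, 5/1, 5/1, 1/6, 7/6, 7/8, 9/8, 7/10, 11/10, 7/12.
The maximum over both is 12; one such subsequence is 16, 2, 16, 2, 7, 0, 21, 10, 15, 4, 6, 1.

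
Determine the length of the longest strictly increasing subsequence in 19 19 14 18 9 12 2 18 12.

3

One longest increasing subsequence is 9, 12, 18 (positions 5,6,8), of length 3; no longer one exists.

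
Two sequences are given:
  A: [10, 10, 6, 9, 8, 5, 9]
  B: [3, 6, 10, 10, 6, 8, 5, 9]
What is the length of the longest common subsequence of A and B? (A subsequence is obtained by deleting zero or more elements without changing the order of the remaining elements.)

Backtracking the LCS table gives one alignment: 10 (A1,B3) → 10 (A2,B4) → 6 (A3,B5) → 8 (A5,B6) → 5 (A6,B7) → 9 (A7,B8).
So the longest common subsequence has length 6.

6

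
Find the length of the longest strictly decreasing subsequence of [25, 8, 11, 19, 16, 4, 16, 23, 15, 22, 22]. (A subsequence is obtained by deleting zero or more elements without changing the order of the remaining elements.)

Let dp[i] be the longest decreasing subsequence ending at position i. Then dp = [1, 2, 2, 2, 3, 4, 3, 2, 4, 3, 3].
The maximum is 4; one witness is 25, 19, 16, 4 at positions 1,4,5,6.

4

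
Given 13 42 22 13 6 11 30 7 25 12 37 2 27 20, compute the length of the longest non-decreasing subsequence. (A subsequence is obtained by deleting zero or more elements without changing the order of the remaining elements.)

Scanning left to right, the best length ending at each element is: 13→1, 42→2, 22→2, 13→2, 6→1, 11→2, 30→3, 7→2, 25→3, 12→3, 37→4, 2→1, 27→4, 20→4.
So the longest non-decreasing subsequence has length 4, e.g. 13, 22, 30, 37.

4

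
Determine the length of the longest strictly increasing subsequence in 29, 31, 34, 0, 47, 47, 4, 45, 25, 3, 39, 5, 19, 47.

One longest increasing subsequence is 29, 31, 34, 45, 47 (positions 1,2,3,8,14), of length 5; no longer one exists.

5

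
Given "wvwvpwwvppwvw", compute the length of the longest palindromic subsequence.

10

Using dp[i][j] = 2 + dp[i+1][j−1] if the ends match, else max(dp[i+1][j], dp[i][j−1]):
dp[1][13] = 10. A witness is wvwpwwpwvw at positions 1,2,3,5,6,7,10,11,12,13.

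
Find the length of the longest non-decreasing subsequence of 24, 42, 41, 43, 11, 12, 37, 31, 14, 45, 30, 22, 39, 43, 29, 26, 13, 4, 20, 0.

6

One longest non-decreasing subsequence is 11, 12, 14, 30, 39, 43 (positions 5,6,9,11,13,14), of length 6; no longer one exists.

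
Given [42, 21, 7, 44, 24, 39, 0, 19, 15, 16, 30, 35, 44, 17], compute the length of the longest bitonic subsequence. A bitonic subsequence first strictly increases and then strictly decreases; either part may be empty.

7

One longest bitonic subsequence is 7, 15, 16, 30, 35, 44, 17 (positions 3,9,10,11,12,13,14): it rises to 44 then falls. Length 7 is optimal.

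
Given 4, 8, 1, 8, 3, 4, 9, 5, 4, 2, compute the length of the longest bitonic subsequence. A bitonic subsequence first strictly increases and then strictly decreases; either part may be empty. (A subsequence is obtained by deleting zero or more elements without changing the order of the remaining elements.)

7

One longest bitonic subsequence is 1, 3, 4, 9, 5, 4, 2 (positions 3,5,6,7,8,9,10): it rises to 9 then falls. Length 7 is optimal.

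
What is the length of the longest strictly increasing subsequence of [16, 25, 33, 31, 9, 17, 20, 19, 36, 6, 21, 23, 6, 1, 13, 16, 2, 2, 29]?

Scanning left to right, the best length ending at each element is: 16→1, 25→2, 33→3, 31→3, 9→1, 17→2, 20→3, 19→3, 36→4, 6→1, 21→4, 23→5, 6→1, 1→1, 13→2, 16→3, 2→2, 2→2, 29→6.
So the longest increasing subsequence has length 6, e.g. 16, 17, 20, 21, 23, 29.

6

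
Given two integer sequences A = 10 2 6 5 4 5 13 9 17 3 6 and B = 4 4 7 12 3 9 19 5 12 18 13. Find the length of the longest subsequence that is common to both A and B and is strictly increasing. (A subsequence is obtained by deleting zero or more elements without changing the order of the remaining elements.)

A longest common strictly increasing subsequence is 4, 5, 13 (length 3); it appears in order in both A and B, and no longer such subsequence exists.

3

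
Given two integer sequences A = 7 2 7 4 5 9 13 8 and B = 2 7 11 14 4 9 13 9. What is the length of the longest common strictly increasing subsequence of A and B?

4

For each value that appears in both, track the longest common increasing run ending there.
The best achievable length is 4; one witness is 2, 7, 9, 13 (A-positions 2,3,6,7, B-positions 1,2,6,7).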